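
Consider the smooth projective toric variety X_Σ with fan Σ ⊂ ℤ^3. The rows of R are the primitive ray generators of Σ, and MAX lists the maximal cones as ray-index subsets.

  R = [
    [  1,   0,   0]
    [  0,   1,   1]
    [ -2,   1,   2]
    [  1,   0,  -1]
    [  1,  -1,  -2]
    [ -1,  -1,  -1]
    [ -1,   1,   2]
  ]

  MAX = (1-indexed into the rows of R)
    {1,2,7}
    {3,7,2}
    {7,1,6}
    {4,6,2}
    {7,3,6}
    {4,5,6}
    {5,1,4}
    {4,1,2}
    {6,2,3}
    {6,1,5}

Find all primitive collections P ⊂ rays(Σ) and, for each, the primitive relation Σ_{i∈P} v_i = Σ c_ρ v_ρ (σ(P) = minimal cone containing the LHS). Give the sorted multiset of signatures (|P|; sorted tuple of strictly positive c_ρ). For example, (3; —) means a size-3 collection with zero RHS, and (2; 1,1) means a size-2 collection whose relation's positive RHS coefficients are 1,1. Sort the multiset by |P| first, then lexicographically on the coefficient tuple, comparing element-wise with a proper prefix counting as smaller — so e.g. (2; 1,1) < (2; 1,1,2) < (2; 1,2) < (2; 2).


Minimal non-faces — 9 found among 7 rays, 10 max cones:

  {5,7}:  v_{5} + v_{7} = 0  →  sig = (2; —)
  {1,3}:  v_{1} + v_{3} = v_{7}  →  sig = (2; 1)
  {2,5}:  v_{2} + v_{5} = v_{4}  →  sig = (2; 1)
  {4,7}:  v_{4} + v_{7} = v_{2}  →  sig = (2; 1)
  {3,5}:  v_{3} + v_{5} = v_{2} + v_{6}  →  sig = (2; 1,1)
  {3,4}:  v_{3} + v_{4} = 2·v_{2} + v_{6}  →  sig = (2; 1,2)
  {1,2,6}:  v_{1} + v_{2} + v_{6} = 0  →  sig = (3; —)
  {1,4,6}:  v_{1} + v_{4} + v_{6} = v_{5}  →  sig = (3; 1)
  {2,6,7}:  v_{2} + v_{6} + v_{7} = v_{3}  →  sig = (3; 1)

Sorted signature multiset PRS(X):
    |P|=2: 6 collections, coeffs (), (1), (1), (1), (1,1), (1,2)
    |P|=3: 3 collections, coeffs (), (1), (1)


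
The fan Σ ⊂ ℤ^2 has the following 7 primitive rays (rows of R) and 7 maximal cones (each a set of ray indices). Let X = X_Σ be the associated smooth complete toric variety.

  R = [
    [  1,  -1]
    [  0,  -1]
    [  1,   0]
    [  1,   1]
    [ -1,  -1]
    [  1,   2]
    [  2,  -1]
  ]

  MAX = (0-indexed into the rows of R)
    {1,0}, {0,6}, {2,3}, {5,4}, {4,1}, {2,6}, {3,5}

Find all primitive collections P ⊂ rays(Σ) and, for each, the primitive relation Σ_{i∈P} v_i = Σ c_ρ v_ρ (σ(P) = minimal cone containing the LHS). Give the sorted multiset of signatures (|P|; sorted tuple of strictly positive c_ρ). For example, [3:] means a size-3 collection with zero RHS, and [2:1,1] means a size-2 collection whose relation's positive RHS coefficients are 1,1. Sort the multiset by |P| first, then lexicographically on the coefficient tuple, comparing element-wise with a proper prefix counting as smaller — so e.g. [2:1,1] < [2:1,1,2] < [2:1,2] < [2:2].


Σ has 14 primitive collections:

  {3,4}:  v_{3} + v_{4} = 0  →  sig = [2:]
  {0,2}:  v_{0} + v_{2} = v_{6}  →  sig = [2:1]
  {1,2}:  v_{1} + v_{2} = v_{0}  →  sig = [2:1]
  {1,3}:  v_{1} + v_{3} = v_{2}  →  sig = [2:1]
  {1,5}:  v_{1} + v_{5} = v_{3}  →  sig = [2:1]
  {2,4}:  v_{2} + v_{4} = v_{1}  →  sig = [2:1]
  {0,5}:  v_{0} + v_{5} = v_{2} + v_{3}  →  sig = [2:1,1]
  {4,6}:  v_{4} + v_{6} = v_{0} + v_{1}  →  sig = [2:1,1]
  {5,6}:  v_{5} + v_{6} = 2·v_{2} + v_{3}  →  sig = [2:1,2]
  {0,3}:  v_{0} + v_{3} = 2·v_{2}  →  sig = [2:2]
  {0,4}:  v_{0} + v_{4} = 2·v_{1}  →  sig = [2:2]
  {1,6}:  v_{1} + v_{6} = 2·v_{0}  →  sig = [2:2]
  {2,5}:  v_{2} + v_{5} = 2·v_{3}  →  sig = [2:2]
  {3,6}:  v_{3} + v_{6} = 3·v_{2}  →  sig = [2:3]

so the primitive-relation signature multiset is
    [2:]
    [2:1]
    [2:1]
    [2:1]
    [2:1]
    [2:1]
    [2:1,1]
    [2:1,1]
    [2:1,2]
    [2:2]
    [2:2]
    [2:2]
    [2:2]
    [2:3]


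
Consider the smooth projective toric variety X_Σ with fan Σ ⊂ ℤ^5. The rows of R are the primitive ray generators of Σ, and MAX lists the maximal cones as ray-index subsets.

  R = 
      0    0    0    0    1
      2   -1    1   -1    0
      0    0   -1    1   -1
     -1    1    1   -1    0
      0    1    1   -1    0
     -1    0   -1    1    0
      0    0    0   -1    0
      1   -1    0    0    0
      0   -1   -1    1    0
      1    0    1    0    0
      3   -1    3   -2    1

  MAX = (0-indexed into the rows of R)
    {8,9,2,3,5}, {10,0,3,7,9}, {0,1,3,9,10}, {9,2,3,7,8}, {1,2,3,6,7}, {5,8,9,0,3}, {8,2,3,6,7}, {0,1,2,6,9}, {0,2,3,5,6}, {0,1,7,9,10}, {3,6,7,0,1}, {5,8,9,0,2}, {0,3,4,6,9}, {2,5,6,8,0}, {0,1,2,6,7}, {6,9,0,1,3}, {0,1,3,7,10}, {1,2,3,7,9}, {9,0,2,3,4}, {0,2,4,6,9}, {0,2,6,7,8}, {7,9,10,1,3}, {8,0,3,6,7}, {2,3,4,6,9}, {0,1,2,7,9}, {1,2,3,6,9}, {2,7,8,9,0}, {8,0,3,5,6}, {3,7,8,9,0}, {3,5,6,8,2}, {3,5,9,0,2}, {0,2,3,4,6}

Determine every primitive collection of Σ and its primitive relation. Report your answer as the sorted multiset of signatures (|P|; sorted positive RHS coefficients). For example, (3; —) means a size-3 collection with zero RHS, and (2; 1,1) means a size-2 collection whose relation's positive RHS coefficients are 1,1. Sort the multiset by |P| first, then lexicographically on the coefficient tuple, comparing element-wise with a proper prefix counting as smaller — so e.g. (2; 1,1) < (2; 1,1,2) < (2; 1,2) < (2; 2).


Δ(Σ) — 11 vertices, 20 min non-faces:

  P={4,8}:  v_{4} + v_{8} = 0  ⟹  sig = (2; —)
  P={1,5}:  v_{1} + v_{5} = v_{7}  ⟹  sig = (2; 1)
  P={5,7}:  v_{5} + v_{7} = v_{8}  ⟹  sig = (2; 1)
  P={2,10}:  v_{2} + v_{10} = v_{1} + v_{9}  ⟹  sig = (2; 1,1)
  P={4,7}:  v_{4} + v_{7} = v_{6} + v_{9}  ⟹  sig = (2; 1,1)
  P={4,5}:  v_{4} + v_{5} = v_{0} + v_{2} + v_{3}  ⟹  sig = (2; 1,1,1)
  P={4,10}:  v_{4} + v_{10} = v_{0} + v_{1} + v_{3} + v_{6} + 2·v_{9}  ⟹  sig = (2; 1,1,1,1,2)
  P={5,10}:  v_{5} + v_{10} = v_{0} + v_{3} + 2·v_{7} + v_{9}  ⟹  sig = (2; 1,1,1,2)
  P={8,10}:  v_{8} + v_{10} = v_{0} + v_{3} + 3·v_{7} + v_{9}  ⟹  sig = (2; 1,1,1,3)
  P={6,10}:  v_{6} + v_{10} = v_{0} + 2·v_{1} + v_{3}  ⟹  sig = (2; 1,1,2)
  P={1,8}:  v_{1} + v_{8} = 2·v_{7}  ⟹  sig = (2; 2)
  P={1,4}:  v_{1} + v_{4} = 2·v_{6} + 2·v_{9}  ⟹  sig = (2; 2,2)
  P={5,6,9}:  v_{5} + v_{6} + v_{9} = 0  ⟹  sig = (3; —)
  P={6,7,9}:  v_{6} + v_{7} + v_{9} = v_{1}  ⟹  sig = (3; 1)
  P={6,8,9}:  v_{6} + v_{8} + v_{9} = v_{7}  ⟹  sig = (3; 1)
  P={0,2,3,7}:  v_{0} + v_{2} + v_{3} + v_{7} = 0  ⟹  sig = (4; —)
  P={0,2,3,8}:  v_{0} + v_{2} + v_{3} + v_{8} = v_{5}  ⟹  sig = (4; 1)
  P={0,1,2,3}:  v_{0} + v_{1} + v_{2} + v_{3} = v_{6} + v_{9}  ⟹  sig = (4; 1,1)
  P={0,1,3,7,9}:  v_{0} + v_{1} + v_{3} + v_{7} + v_{9} = v_{10}  ⟹  sig = (5; 1)
  P={0,2,3,6,9}:  v_{0} + v_{2} + v_{3} + v_{6} + v_{9} = v_{4}  ⟹  sig = (5; 1)

so the primitive-relation signature multiset is
    (2; —)
    (2; 1)
    (2; 1)
    (2; 1,1)
    (2; 1,1)
    (2; 1,1,1)
    (2; 1,1,1,1,2)
    (2; 1,1,1,2)
    (2; 1,1,1,3)
    (2; 1,1,2)
    (2; 2)
    (2; 2,2)
    (3; —)
    (3; 1)
    (3; 1)
    (4; —)
    (4; 1)
    (4; 1,1)
    (5; 1)
    (5; 1)


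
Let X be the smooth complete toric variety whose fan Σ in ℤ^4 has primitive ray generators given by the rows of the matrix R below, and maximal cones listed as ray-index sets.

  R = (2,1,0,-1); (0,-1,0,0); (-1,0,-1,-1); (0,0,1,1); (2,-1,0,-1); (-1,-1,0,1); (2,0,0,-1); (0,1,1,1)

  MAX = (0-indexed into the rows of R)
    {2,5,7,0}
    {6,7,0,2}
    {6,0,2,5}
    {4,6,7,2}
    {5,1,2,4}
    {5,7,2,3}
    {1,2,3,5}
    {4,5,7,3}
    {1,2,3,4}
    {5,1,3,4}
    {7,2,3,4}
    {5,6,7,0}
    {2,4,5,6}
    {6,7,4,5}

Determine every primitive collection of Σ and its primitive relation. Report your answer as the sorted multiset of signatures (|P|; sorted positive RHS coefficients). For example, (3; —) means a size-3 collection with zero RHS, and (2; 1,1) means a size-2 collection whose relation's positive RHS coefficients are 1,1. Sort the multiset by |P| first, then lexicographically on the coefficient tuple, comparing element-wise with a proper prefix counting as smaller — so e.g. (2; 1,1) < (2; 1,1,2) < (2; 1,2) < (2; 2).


Primitive collections (9):

  {0,1}:  v_{0} + v_{1} = v_{6}  →  sig = (2; 1)
  {1,6}:  v_{1} + v_{6} = v_{4}  →  sig = (2; 1)
  {1,7}:  v_{1} + v_{7} = v_{3}  →  sig = (2; 1)
  {0,3}:  v_{0} + v_{3} = v_{6} + v_{7}  →  sig = (2; 1,1)
  {3,6}:  v_{3} + v_{6} = v_{4} + v_{7}  →  sig = (2; 1,1)
  {0,4}:  v_{0} + v_{4} = 2·v_{6}  →  sig = (2; 2)
  {2,5,6,7}:  v_{2} + v_{5} + v_{6} + v_{7} = 0  →  sig = (4; —)
  {2,4,5,7}:  v_{2} + v_{4} + v_{5} + v_{7} = v_{1}  →  sig = (4; 1)
  {2,3,4,5}:  v_{2} + v_{3} + v_{4} + v_{5} = 2·v_{1}  →  sig = (4; 2)

Sorted signature multiset PRS(X):
{ (2; 1) ×3,  (2; 1,1) ×2,  (2; 2),  (4; —),  (4; 1),  (4; 2) }


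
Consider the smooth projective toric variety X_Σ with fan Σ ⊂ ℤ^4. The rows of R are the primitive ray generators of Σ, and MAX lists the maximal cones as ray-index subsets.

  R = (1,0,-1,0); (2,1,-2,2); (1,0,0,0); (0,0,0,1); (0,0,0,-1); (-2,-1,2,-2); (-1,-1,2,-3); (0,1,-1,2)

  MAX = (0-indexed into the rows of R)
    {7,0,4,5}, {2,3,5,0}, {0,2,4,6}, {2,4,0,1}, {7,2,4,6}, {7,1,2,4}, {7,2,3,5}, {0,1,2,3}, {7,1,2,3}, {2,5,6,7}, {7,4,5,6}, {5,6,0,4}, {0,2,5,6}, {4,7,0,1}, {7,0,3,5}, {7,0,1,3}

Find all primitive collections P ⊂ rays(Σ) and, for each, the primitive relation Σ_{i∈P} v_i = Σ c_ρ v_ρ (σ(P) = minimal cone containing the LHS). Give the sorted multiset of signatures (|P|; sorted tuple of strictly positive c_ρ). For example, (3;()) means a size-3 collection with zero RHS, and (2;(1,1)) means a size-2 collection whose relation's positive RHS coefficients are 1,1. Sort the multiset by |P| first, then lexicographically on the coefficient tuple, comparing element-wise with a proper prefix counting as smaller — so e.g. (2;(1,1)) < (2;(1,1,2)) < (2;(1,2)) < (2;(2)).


Σ has 7 primitive collections:

  • {1,5}:  v_{1} + v_{5} = 0  ⇒ sig = (2;())
  • {3,4}:  v_{3} + v_{4} = 0  ⇒ sig = (2;())
  • {1,6}:  v_{1} + v_{6} = v_{2} + v_{4}  ⇒ sig = (2;(1,1))
  • {3,6}:  v_{3} + v_{6} = v_{2} + v_{5}  ⇒ sig = (2;(1,1))
  • {0,2,7}:  v_{0} + v_{2} + v_{7} = v_{1}  ⇒ sig = (3;(1))
  • {0,6,7}:  v_{0} + v_{6} + v_{7} = v_{4}  ⇒ sig = (3;(1))
  • {2,4,5}:  v_{2} + v_{4} + v_{5} = v_{6}  ⇒ sig = (3;(1))

Sorted signature multiset PRS(X):
[(2;()), (2;()), (2;(1,1)), (2;(1,1)), (3;(1)), (3;(1)), (3;(1))]


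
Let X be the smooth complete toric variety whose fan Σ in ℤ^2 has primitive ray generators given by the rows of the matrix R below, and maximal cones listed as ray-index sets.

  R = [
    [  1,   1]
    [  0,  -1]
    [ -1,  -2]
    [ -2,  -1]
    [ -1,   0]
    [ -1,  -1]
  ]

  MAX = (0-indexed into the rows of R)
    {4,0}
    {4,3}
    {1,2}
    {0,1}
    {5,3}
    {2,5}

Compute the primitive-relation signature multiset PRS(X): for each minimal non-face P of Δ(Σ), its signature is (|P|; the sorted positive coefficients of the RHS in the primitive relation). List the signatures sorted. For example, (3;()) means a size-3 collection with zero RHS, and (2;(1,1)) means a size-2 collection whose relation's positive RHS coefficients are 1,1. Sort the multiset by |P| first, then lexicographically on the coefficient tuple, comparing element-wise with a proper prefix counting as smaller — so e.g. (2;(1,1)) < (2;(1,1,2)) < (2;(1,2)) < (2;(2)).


Σ has 9 primitive collections:

  P={0,5}:  v_{0} + v_{5} = 0 — sig = (2;())
  P={0,2}:  v_{0} + v_{2} = v_{1} — sig = (2;(1))
  P={0,3}:  v_{0} + v_{3} = v_{4} — sig = (2;(1))
  P={1,4}:  v_{1} + v_{4} = v_{5} — sig = (2;(1))
  P={1,5}:  v_{1} + v_{5} = v_{2} — sig = (2;(1))
  P={4,5}:  v_{4} + v_{5} = v_{3} — sig = (2;(1))
  P={1,3}:  v_{1} + v_{3} = 2·v_{5} — sig = (2;(2))
  P={2,4}:  v_{2} + v_{4} = 2·v_{5} — sig = (2;(2))
  P={2,3}:  v_{2} + v_{3} = 3·v_{5} — sig = (2;(3))

Sorted signature multiset PRS(X):
    (2;())
    (2;(1))
    (2;(1))
    (2;(1))
    (2;(1))
    (2;(1))
    (2;(2))
    (2;(2))
    (2;(3))


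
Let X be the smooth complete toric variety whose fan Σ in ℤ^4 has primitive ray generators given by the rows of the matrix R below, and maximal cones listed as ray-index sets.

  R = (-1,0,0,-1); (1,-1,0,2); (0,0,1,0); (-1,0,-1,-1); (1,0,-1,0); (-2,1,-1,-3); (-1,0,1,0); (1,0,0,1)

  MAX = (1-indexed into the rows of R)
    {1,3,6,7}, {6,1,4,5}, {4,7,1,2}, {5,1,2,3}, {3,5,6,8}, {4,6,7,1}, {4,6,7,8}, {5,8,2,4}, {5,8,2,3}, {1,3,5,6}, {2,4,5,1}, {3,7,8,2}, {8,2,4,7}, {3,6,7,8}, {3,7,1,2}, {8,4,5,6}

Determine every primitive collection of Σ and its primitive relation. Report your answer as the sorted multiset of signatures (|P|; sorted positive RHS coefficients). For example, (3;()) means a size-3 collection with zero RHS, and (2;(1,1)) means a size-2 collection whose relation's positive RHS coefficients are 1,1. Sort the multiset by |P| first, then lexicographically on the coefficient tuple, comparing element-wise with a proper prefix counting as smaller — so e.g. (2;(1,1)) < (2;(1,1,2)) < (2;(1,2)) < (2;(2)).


Primitive collections (4):

  • {1,8}:  v_{1} + v_{8} = 0  →  sig = (2;())
  • {5,7}:  v_{5} + v_{7} = 0  →  sig = (2;())
  • {2,6}:  v_{2} + v_{6} = v_{4}  →  sig = (2;(1))
  • {3,4}:  v_{3} + v_{4} = v_{1}  →  sig = (2;(1))

Signatures (|P|; sorted positive RHS coefficients), sorted:
    |P|=2: 4 collections, coeffs (), (), (1), (1)


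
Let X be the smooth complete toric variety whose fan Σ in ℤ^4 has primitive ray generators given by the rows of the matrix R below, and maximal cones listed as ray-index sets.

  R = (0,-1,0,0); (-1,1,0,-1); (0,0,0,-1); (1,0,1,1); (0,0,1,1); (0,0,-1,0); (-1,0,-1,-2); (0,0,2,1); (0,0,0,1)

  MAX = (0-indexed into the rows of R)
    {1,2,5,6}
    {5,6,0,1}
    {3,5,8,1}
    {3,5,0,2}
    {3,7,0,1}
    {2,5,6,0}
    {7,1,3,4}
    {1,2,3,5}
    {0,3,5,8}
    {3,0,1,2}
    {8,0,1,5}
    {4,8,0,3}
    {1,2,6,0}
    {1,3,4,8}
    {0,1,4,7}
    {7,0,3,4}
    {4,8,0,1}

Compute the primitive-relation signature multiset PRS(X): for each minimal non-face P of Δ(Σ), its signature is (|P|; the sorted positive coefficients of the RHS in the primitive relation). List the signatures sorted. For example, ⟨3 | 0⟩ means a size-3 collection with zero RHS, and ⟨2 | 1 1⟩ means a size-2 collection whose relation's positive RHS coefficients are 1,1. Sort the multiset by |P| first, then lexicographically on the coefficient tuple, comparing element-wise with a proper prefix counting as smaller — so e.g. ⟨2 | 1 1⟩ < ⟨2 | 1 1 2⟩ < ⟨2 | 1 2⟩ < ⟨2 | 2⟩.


Primitive collections (14):

  P={2,8}:  v_{2} + v_{8} = 0  ⇒ sig = ⟨2 | 0⟩
  P={3,6}:  v_{3} + v_{6} = v_{2}  ⇒ sig = ⟨2 | 1⟩
  P={4,5}:  v_{4} + v_{5} = v_{8}  ⇒ sig = ⟨2 | 1⟩
  P={5,7}:  v_{5} + v_{7} = v_{4}  ⇒ sig = ⟨2 | 1⟩
  P={4,6}:  v_{4} + v_{6} = v_{0} + v_{1}  ⇒ sig = ⟨2 | 1 1⟩
  P={2,4}:  v_{2} + v_{4} = v_{0} + v_{1} + v_{3}  ⇒ sig = ⟨2 | 1 1 1⟩
  P={6,8}:  v_{6} + v_{8} = v_{0} + v_{1} + v_{5}  ⇒ sig = ⟨2 | 1 1 1⟩
  P={6,7}:  v_{6} + v_{7} = 2·v_{0} + 2·v_{1} + v_{3}  ⇒ sig = ⟨2 | 1 2 2⟩
  P={7,8}:  v_{7} + v_{8} = 2·v_{4}  ⇒ sig = ⟨2 | 2⟩
  P={2,7}:  v_{2} + v_{7} = 2·v_{0} + 2·v_{1} + 2·v_{3}  ⇒ sig = ⟨2 | 2 2 2⟩
  P={0,1,3,5}:  v_{0} + v_{1} + v_{3} + v_{5} = 0  ⇒ sig = ⟨4 | 0⟩
  P={0,1,2,5}:  v_{0} + v_{1} + v_{2} + v_{5} = v_{6}  ⇒ sig = ⟨4 | 1⟩
  P={0,1,3,4}:  v_{0} + v_{1} + v_{3} + v_{4} = v_{7}  ⇒ sig = ⟨4 | 1⟩
  P={0,1,3,8}:  v_{0} + v_{1} + v_{3} + v_{8} = v_{4}  ⇒ sig = ⟨4 | 1⟩

so the primitive-relation signature multiset is
    ⟨2 | 0⟩
    ⟨2 | 1⟩
    ⟨2 | 1⟩
    ⟨2 | 1⟩
    ⟨2 | 1 1⟩
    ⟨2 | 1 1 1⟩
    ⟨2 | 1 1 1⟩
    ⟨2 | 1 2 2⟩
    ⟨2 | 2⟩
    ⟨2 | 2 2 2⟩
    ⟨4 | 0⟩
    ⟨4 | 1⟩
    ⟨4 | 1⟩
    ⟨4 | 1⟩


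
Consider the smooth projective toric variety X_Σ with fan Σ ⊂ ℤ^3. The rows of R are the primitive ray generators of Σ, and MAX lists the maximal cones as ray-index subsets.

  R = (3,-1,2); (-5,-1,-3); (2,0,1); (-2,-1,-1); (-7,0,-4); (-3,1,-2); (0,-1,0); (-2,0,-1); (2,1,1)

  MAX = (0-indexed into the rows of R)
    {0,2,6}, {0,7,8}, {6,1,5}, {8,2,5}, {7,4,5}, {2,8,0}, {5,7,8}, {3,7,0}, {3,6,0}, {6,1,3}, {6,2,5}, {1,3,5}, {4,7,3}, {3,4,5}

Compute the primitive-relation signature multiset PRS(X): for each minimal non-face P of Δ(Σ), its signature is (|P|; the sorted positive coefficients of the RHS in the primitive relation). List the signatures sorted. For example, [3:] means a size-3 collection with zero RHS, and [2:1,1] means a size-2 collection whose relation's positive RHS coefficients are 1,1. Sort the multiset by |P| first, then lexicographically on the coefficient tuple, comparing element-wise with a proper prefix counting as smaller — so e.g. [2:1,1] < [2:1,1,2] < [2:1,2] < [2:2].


The 17 primitive collections of Σ (r=9, n=3):

  P = {0,5}:  v_{0} + v_{5} = 0  ⇒ sig = [2:]
  P = {2,7}:  v_{2} + v_{7} = 0  ⇒ sig = [2:]
  P = {3,8}:  v_{3} + v_{8} = 0  ⇒ sig = [2:]
  P = {2,3}:  v_{2} + v_{3} = v_{6}  ⇒ sig = [2:1]
  P = {6,7}:  v_{6} + v_{7} = v_{3}  ⇒ sig = [2:1]
  P = {6,8}:  v_{6} + v_{8} = v_{2}  ⇒ sig = [2:1]
  P = {0,1}:  v_{0} + v_{1} = v_{3} + v_{6}  ⇒ sig = [2:1,1]
  P = {0,4}:  v_{0} + v_{4} = v_{3} + v_{7}  ⇒ sig = [2:1,1]
  P = {1,8}:  v_{1} + v_{8} = v_{5} + v_{6}  ⇒ sig = [2:1,1]
  P = {2,4}:  v_{2} + v_{4} = v_{3} + v_{5}  ⇒ sig = [2:1,1]
  P = {4,8}:  v_{4} + v_{8} = v_{5} + v_{7}  ⇒ sig = [2:1,1]
  P = {1,2}:  v_{1} + v_{2} = v_{5} + 2·v_{6}  ⇒ sig = [2:1,2]
  P = {1,7}:  v_{1} + v_{7} = 2·v_{3} + v_{5}  ⇒ sig = [2:1,2]
  P = {4,6}:  v_{4} + v_{6} = 2·v_{3} + v_{5}  ⇒ sig = [2:1,2]
  P = {1,4}:  v_{1} + v_{4} = 3·v_{3} + 2·v_{5}  ⇒ sig = [2:2,3]
  P = {3,5,6}:  v_{3} + v_{5} + v_{6} = v_{1}  ⇒ sig = [3:1]
  P = {3,5,7}:  v_{3} + v_{5} + v_{7} = v_{4}  ⇒ sig = [3:1]

so the primitive-relation signature multiset is
    |P|=2: 15 collections, coeffs (), (), (), (1), (1), (1), (1,1), (1,1), (1,1), (1,1), (1,1), (1,2), (1,2), (1,2), (2,3)
    |P|=3: 2 collections, coeffs (1), (1)


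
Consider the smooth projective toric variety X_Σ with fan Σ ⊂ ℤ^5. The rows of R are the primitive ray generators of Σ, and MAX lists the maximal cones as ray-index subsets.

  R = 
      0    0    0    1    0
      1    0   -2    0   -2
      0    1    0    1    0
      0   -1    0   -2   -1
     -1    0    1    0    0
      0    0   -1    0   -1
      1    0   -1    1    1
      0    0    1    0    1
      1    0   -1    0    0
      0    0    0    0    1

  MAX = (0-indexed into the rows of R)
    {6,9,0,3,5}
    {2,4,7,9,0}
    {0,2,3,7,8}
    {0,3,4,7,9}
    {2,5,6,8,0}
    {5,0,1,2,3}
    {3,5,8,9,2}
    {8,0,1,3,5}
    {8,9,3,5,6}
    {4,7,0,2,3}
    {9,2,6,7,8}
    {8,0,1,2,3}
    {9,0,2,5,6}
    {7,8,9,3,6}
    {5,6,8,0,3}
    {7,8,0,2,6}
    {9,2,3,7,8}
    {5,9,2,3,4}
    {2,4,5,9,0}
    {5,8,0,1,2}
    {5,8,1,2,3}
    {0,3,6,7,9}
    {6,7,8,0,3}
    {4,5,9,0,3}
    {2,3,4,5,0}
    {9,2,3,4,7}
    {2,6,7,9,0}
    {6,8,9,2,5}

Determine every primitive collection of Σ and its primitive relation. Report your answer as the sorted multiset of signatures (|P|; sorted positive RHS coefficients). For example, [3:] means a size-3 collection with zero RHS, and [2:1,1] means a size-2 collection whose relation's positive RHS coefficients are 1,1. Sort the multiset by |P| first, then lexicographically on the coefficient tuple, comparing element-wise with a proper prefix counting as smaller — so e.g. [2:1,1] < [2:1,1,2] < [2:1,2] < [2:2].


11 minimal non-faces of Δ(Σ) (on 10 rays):

  P = {4,8}:  v_{4} + v_{8} = 0  →  sig = [2:]
  P = {5,7}:  v_{5} + v_{7} = 0  →  sig = [2:]
  P = {1,9}:  v_{1} + v_{9} = v_{5} + v_{8}  →  sig = [2:1,1]
  P = {4,6}:  v_{4} + v_{6} = v_{0} + v_{9}  →  sig = [2:1,1]
  P = {1,4}:  v_{1} + v_{4} = v_{0} + v_{2} + v_{3} + v_{5}  →  sig = [2:1,1,1,1]
  P = {1,7}:  v_{1} + v_{7} = v_{0} + v_{2} + v_{3} + v_{8}  →  sig = [2:1,1,1,1]
  P = {1,6}:  v_{1} + v_{6} = v_{0} + v_{5} + 2·v_{8}  →  sig = [2:1,1,2]
  P = {0,8,9}:  v_{0} + v_{8} + v_{9} = v_{6}  →  sig = [3:1]
  P = {2,3,6}:  v_{2} + v_{3} + v_{6} = v_{8}  →  sig = [3:1]
  P = {0,2,3,9}:  v_{0} + v_{2} + v_{3} + v_{9} = 0  →  sig = [4:]
  P = {0,2,3,5,8}:  v_{0} + v_{2} + v_{3} + v_{5} + v_{8} = v_{1}  →  sig = [5:1]

Signatures (|P|; sorted positive RHS coefficients), sorted:
[[2:], [2:], [2:1,1], [2:1,1], [2:1,1,1,1], [2:1,1,1,1], [2:1,1,2], [3:1], [3:1], [4:], [5:1]]


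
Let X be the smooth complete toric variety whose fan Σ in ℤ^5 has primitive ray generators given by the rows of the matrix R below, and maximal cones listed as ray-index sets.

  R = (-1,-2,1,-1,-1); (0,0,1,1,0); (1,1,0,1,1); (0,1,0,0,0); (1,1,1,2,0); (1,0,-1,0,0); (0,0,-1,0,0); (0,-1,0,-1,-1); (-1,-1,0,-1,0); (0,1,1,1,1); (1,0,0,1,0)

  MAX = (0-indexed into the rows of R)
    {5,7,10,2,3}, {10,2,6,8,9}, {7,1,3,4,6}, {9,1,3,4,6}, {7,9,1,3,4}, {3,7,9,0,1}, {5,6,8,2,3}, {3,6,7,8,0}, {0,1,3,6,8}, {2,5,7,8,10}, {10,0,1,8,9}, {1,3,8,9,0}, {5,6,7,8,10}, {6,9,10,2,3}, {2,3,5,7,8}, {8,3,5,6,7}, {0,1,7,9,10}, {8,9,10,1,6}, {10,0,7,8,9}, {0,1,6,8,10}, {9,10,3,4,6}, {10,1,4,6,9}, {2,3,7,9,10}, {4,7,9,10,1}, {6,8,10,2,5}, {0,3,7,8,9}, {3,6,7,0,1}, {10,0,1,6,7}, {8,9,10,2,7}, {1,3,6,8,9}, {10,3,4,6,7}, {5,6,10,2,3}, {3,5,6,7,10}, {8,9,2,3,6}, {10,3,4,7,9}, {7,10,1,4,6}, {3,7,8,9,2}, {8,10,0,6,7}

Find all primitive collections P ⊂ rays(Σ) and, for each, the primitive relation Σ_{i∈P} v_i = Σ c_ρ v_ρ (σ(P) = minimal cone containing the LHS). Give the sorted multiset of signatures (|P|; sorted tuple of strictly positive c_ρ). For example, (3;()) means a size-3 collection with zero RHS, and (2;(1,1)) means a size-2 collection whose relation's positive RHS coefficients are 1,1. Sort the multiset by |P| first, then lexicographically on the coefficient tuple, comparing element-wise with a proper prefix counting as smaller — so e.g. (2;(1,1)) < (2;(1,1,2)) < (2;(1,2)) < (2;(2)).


Δ(Σ) — 11 vertices, 16 min non-faces:

  P = {1,5}:  v_{1} + v_{5} = v_{10} — sig = (2;(1))
  P = {4,8}:  v_{4} + v_{8} = v_{1} — sig = (2;(1))
  P = {5,9}:  v_{5} + v_{9} = v_{2} — sig = (2;(1))
  P = {1,2}:  v_{1} + v_{2} = v_{9} + v_{10} — sig = (2;(1,1))
  P = {0,5}:  v_{0} + v_{5} = v_{7} + v_{8} + v_{10} — sig = (2;(1,1,1))
  P = {0,2}:  v_{0} + v_{2} = v_{7} + v_{8} + v_{9} + v_{10} — sig = (2;(1,1,1,1))
  P = {2,4}:  v_{2} + v_{4} = v_{3} + v_{9} + 2·v_{10} — sig = (2;(1,1,2))
  P = {0,4}:  v_{0} + v_{4} = 2·v_{1} + v_{7} — sig = (2;(1,2))
  P = {4,5}:  v_{4} + v_{5} = v_{3} + 2·v_{10} — sig = (2;(1,2))
  P = {3,8,10}:  v_{3} + v_{8} + v_{10} = 0 — sig = (3;())
  P = {6,7,9}:  v_{6} + v_{7} + v_{9} = 0 — sig = (3;())
  P = {1,3,10}:  v_{1} + v_{3} + v_{10} = v_{4} — sig = (3;(1))
  P = {1,7,8}:  v_{1} + v_{7} + v_{8} = v_{0} — sig = (3;(1))
  P = {2,6,7}:  v_{2} + v_{6} + v_{7} = v_{5} — sig = (3;(1))
  P = {0,3,10}:  v_{0} + v_{3} + v_{10} = v_{1} + v_{7} — sig = (3;(1,1))
  P = {0,6,9}:  v_{0} + v_{6} + v_{9} = v_{1} + v_{8} — sig = (3;(1,1))

so the primitive-relation signature multiset is
[(2;(1)), (2;(1)), (2;(1)), (2;(1,1)), (2;(1,1,1)), (2;(1,1,1,1)), (2;(1,1,2)), (2;(1,2)), (2;(1,2)), (3;()), (3;()), (3;(1)), (3;(1)), (3;(1)), (3;(1,1)), (3;(1,1))]


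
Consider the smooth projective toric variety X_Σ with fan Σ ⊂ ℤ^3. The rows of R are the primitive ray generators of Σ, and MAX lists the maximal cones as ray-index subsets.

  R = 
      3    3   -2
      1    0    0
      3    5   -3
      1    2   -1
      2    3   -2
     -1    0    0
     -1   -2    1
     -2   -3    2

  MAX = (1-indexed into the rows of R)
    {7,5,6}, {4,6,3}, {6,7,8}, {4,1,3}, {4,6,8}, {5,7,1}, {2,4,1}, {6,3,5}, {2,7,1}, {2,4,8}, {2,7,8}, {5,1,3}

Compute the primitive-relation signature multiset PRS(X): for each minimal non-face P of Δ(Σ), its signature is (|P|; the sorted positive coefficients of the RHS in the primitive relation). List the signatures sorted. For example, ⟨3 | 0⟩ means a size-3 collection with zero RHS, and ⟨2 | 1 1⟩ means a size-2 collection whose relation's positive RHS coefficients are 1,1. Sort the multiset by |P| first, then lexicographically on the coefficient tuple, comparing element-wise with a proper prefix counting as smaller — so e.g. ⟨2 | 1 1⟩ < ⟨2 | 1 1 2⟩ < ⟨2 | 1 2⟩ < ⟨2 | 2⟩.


Δ(Σ) — 8 vertices, 10 min non-faces:

  P = {2,6}:  v_{2} + v_{6} = 0  ⇒ sig = ⟨2 | 0⟩
  P = {4,7}:  v_{4} + v_{7} = 0  ⇒ sig = ⟨2 | 0⟩
  P = {5,8}:  v_{5} + v_{8} = 0  ⇒ sig = ⟨2 | 0⟩
  P = {1,6}:  v_{1} + v_{6} = v_{5}  ⇒ sig = ⟨2 | 1⟩
  P = {1,8}:  v_{1} + v_{8} = v_{2}  ⇒ sig = ⟨2 | 1⟩
  P = {2,5}:  v_{2} + v_{5} = v_{1}  ⇒ sig = ⟨2 | 1⟩
  P = {3,7}:  v_{3} + v_{7} = v_{5}  ⇒ sig = ⟨2 | 1⟩
  P = {3,8}:  v_{3} + v_{8} = v_{4}  ⇒ sig = ⟨2 | 1⟩
  P = {4,5}:  v_{4} + v_{5} = v_{3}  ⇒ sig = ⟨2 | 1⟩
  P = {2,3}:  v_{2} + v_{3} = v_{1} + v_{4}  ⇒ sig = ⟨2 | 1 1⟩

so the primitive-relation signature multiset is
    |P|=2: 10 collections, coeffs (), (), (), (1), (1), (1), (1), (1), (1), (1,1)


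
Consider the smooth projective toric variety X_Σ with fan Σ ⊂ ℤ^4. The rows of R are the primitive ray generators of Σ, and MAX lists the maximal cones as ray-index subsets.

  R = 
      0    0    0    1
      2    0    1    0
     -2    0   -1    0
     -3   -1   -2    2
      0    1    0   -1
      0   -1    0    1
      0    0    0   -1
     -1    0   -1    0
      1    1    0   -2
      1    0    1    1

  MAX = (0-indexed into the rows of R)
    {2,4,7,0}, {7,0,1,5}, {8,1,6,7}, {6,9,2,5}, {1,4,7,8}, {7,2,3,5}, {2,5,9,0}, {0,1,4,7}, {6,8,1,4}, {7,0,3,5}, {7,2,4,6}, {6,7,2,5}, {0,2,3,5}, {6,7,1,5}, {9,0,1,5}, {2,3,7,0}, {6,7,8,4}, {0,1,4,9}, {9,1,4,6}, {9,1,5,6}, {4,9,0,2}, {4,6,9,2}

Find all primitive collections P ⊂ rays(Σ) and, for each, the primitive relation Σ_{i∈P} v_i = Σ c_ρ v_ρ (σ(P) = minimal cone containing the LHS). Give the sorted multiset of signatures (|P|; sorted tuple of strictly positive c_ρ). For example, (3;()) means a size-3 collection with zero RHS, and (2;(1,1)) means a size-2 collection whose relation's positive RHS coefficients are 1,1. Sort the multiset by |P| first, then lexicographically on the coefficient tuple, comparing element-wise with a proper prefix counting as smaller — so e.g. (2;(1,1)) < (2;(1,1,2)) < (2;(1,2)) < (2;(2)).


Δ(Σ) — 10 vertices, 15 min non-faces:

  {0,6}:  v_{0} + v_{6} = 0 — sig = (2;())
  {1,2}:  v_{1} + v_{2} = 0 — sig = (2;())
  {4,5}:  v_{4} + v_{5} = 0 — sig = (2;())
  {7,9}:  v_{7} + v_{9} = v_{0} — sig = (2;(1))
  {8,9}:  v_{8} + v_{9} = v_{1} + v_{4} — sig = (2;(1,1))
  {0,8}:  v_{0} + v_{8} = v_{1} + v_{4} + v_{7} — sig = (2;(1,1,1))
  {1,3}:  v_{1} + v_{3} = v_{0} + v_{5} + v_{7} — sig = (2;(1,1,1))
  {2,8}:  v_{2} + v_{8} = v_{4} + v_{6} + v_{7} — sig = (2;(1,1,1))
  {3,4}:  v_{3} + v_{4} = v_{0} + v_{2} + v_{7} — sig = (2;(1,1,1))
  {3,6}:  v_{3} + v_{6} = v_{2} + v_{5} + v_{7} — sig = (2;(1,1,1))
  {5,8}:  v_{5} + v_{8} = v_{1} + v_{6} + v_{7} — sig = (2;(1,1,1))
  {3,9}:  v_{3} + v_{9} = 2·v_{0} + v_{2} + v_{5} — sig = (2;(1,1,2))
  {3,8}:  v_{3} + v_{8} = 2·v_{7} — sig = (2;(2))
  {0,2,5,7}:  v_{0} + v_{2} + v_{5} + v_{7} = v_{3} — sig = (4;(1))
  {1,4,6,7}:  v_{1} + v_{4} + v_{6} + v_{7} = v_{8} — sig = (4;(1))

Sorted signature multiset PRS(X):
    |P|=2: 13 collections, coeffs (), (), (), (1), (1,1), (1,1,1), (1,1,1), (1,1,1), (1,1,1), (1,1,1), (1,1,1), (1,1,2), (2)
    |P|=4: 2 collections, coeffs (1), (1)


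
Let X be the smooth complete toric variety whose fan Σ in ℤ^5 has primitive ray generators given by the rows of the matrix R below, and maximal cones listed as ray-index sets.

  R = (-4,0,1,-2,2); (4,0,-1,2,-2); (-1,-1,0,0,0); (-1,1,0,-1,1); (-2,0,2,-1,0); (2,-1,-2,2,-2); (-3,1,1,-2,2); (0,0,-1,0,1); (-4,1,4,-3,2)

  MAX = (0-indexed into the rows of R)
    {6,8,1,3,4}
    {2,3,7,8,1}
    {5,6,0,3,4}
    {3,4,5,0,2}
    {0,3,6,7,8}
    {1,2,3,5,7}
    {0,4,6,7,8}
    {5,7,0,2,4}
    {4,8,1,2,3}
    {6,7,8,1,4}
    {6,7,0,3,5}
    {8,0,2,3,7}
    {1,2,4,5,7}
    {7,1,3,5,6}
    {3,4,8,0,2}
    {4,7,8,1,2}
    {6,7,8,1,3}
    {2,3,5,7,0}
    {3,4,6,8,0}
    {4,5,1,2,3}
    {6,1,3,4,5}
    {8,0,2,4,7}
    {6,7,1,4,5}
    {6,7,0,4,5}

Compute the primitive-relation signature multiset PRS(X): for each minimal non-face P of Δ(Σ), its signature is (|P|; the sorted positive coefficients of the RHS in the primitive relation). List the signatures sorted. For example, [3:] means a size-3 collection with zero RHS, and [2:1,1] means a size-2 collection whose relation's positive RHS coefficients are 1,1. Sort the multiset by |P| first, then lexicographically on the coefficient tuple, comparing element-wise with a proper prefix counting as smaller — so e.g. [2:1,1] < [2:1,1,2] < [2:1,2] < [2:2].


Σ has 4 primitive collections:

  • {0,1}:  v_{0} + v_{1} = 0 — sig = [2:]
  • {2,6}:  v_{2} + v_{6} = v_{0} — sig = [2:1]
  • {5,8}:  v_{5} + v_{8} = v_{4} — sig = [2:1]
  • {3,4,7}:  v_{3} + v_{4} + v_{7} = v_{6} — sig = [3:1]

Signatures (|P|; sorted positive RHS coefficients), sorted:
    |P|=2: 3 collections, coeffs (), (1), (1)
    |P|=3: 1 collection, coeffs (1)


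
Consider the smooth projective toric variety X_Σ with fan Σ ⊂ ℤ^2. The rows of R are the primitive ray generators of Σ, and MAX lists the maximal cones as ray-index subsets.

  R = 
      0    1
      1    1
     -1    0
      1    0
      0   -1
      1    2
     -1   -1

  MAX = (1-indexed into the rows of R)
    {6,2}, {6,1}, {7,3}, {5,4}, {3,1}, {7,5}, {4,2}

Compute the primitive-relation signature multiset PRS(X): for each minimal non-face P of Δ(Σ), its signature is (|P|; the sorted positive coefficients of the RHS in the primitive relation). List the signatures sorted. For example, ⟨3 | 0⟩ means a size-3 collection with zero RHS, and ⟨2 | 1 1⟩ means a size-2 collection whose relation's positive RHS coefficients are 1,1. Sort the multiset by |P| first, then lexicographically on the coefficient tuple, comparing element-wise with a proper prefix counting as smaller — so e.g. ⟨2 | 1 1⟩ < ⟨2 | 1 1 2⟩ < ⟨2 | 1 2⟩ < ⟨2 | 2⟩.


Minimal non-faces — 14 found among 7 rays, 7 max cones:

  P={1,5}:  v_{1} + v_{5} = 0  →  sig = ⟨2 | 0⟩
  P={2,7}:  v_{2} + v_{7} = 0  →  sig = ⟨2 | 0⟩
  P={3,4}:  v_{3} + v_{4} = 0  →  sig = ⟨2 | 0⟩
  P={1,2}:  v_{1} + v_{2} = v_{6}  →  sig = ⟨2 | 1⟩
  P={1,4}:  v_{1} + v_{4} = v_{2}  →  sig = ⟨2 | 1⟩
  P={1,7}:  v_{1} + v_{7} = v_{3}  →  sig = ⟨2 | 1⟩
  P={2,3}:  v_{2} + v_{3} = v_{1}  →  sig = ⟨2 | 1⟩
  P={2,5}:  v_{2} + v_{5} = v_{4}  →  sig = ⟨2 | 1⟩
  P={3,5}:  v_{3} + v_{5} = v_{7}  →  sig = ⟨2 | 1⟩
  P={4,7}:  v_{4} + v_{7} = v_{5}  →  sig = ⟨2 | 1⟩
  P={5,6}:  v_{5} + v_{6} = v_{2}  →  sig = ⟨2 | 1⟩
  P={6,7}:  v_{6} + v_{7} = v_{1}  →  sig = ⟨2 | 1⟩
  P={3,6}:  v_{3} + v_{6} = 2·v_{1}  →  sig = ⟨2 | 2⟩
  P={4,6}:  v_{4} + v_{6} = 2·v_{2}  →  sig = ⟨2 | 2⟩

Sorted signature multiset PRS(X):
    ⟨2 | 0⟩
    ⟨2 | 0⟩
    ⟨2 | 0⟩
    ⟨2 | 1⟩
    ⟨2 | 1⟩
    ⟨2 | 1⟩
    ⟨2 | 1⟩
    ⟨2 | 1⟩
    ⟨2 | 1⟩
    ⟨2 | 1⟩
    ⟨2 | 1⟩
    ⟨2 | 1⟩
    ⟨2 | 2⟩
    ⟨2 | 2⟩


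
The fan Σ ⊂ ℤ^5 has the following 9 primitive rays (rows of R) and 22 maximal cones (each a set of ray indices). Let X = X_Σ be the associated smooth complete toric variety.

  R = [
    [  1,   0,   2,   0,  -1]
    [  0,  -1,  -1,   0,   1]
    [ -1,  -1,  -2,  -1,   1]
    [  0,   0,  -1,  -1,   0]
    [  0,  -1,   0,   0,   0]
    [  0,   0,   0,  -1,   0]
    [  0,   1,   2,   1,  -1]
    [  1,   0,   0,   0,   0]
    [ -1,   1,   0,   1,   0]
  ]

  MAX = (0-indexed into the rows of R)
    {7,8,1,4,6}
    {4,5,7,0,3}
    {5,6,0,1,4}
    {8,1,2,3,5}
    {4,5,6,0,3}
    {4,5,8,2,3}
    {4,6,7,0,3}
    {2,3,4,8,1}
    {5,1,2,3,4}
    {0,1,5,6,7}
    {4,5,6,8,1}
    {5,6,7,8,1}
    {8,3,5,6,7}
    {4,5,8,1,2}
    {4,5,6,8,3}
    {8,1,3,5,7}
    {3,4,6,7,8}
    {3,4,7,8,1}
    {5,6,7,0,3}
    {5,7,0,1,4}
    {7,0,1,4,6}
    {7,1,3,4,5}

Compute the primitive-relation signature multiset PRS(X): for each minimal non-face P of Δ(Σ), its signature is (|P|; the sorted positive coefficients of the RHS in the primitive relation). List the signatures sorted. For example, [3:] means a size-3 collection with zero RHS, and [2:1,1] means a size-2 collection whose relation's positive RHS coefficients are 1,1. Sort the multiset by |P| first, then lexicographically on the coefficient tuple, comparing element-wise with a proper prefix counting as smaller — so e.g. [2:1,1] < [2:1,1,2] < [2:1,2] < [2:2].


Δ(Σ) — 9 vertices, 9 min non-faces:

  {0,8}:  v_{0} + v_{8} = v_{6} ; sig = [2:1]
  {0,2}:  v_{0} + v_{2} = v_{4} + v_{5} ; sig = [2:1,1]
  {2,7}:  v_{2} + v_{7} = v_{1} + v_{3} ; sig = [2:1,1]
  {2,6}:  v_{2} + v_{6} = v_{4} + v_{5} + v_{8} ; sig = [2:1,1,1]
  {1,3,6}:  v_{1} + v_{3} + v_{6} = 0 ; sig = [3:]
  {0,1,3}:  v_{0} + v_{1} + v_{3} = v_{4} + v_{5} + v_{7} ; sig = [3:1,1,1]
  {4,5,7,8}:  v_{4} + v_{5} + v_{7} + v_{8} = 0 ; sig = [4:]
  {4,5,6,7}:  v_{4} + v_{5} + v_{6} + v_{7} = v_{0} ; sig = [4:1]
  {1,3,4,5,8}:  v_{1} + v_{3} + v_{4} + v_{5} + v_{8} = v_{2} ; sig = [5:1]

Signatures (|P|; sorted positive RHS coefficients), sorted:
    |P|=2: 4 collections, coeffs (1), (1,1), (1,1), (1,1,1)
    |P|=3: 2 collections, coeffs (), (1,1,1)
    |P|=4: 2 collections, coeffs (), (1)
    |P|=5: 1 collection, coeffs (1)


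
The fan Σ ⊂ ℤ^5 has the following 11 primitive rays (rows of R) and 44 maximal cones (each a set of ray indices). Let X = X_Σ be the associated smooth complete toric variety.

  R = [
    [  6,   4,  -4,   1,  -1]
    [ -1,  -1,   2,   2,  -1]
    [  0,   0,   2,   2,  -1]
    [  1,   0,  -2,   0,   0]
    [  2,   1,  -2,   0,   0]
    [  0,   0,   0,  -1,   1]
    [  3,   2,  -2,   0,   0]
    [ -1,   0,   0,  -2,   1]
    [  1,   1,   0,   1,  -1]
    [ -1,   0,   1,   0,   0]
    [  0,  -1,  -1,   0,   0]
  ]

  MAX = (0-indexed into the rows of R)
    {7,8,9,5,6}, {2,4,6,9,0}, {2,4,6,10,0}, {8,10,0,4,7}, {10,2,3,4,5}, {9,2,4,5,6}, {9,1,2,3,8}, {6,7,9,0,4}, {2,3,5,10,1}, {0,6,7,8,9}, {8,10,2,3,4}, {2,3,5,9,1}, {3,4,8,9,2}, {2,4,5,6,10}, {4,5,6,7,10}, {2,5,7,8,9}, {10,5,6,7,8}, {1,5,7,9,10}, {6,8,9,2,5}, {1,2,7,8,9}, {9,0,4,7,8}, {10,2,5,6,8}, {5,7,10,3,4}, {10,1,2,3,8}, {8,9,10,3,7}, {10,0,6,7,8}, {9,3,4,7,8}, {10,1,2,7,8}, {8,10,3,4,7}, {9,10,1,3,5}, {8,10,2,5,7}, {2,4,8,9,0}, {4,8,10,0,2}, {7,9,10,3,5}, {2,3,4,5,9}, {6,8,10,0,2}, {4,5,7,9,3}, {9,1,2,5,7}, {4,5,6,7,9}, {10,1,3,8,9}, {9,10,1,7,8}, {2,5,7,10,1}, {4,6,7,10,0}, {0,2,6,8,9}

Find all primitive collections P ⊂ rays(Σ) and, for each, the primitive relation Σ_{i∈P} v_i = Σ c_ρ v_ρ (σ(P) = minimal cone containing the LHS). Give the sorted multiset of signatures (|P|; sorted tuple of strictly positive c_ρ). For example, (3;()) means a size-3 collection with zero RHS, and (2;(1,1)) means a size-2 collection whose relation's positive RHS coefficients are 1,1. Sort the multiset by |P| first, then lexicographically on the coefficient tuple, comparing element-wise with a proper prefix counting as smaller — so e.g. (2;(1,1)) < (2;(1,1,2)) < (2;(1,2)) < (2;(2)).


20 minimal non-faces of Δ(Σ) (on 11 rays):

  {1,4}:  v_{1} + v_{4} = v_{2} + v_{3} — sig = (2;(1,1))
  {1,6}:  v_{1} + v_{6} = v_{2} + v_{4} — sig = (2;(1,1))
  {0,1}:  v_{0} + v_{1} = v_{2} + 2·v_{4} + v_{8} — sig = (2;(1,1,2))
  {0,3}:  v_{0} + v_{3} = 3·v_{4} + v_{8} — sig = (2;(1,3))
  {0,5}:  v_{0} + v_{5} = 2·v_{6} — sig = (2;(2))
  {3,6}:  v_{3} + v_{6} = 2·v_{4} — sig = (2;(2))
  {2,3,7}:  v_{2} + v_{3} + v_{7} = 0 — sig = (3;())
  {1,5,8}:  v_{1} + v_{5} + v_{8} = v_{2} — sig = (3;(1))
  {2,9,10}:  v_{2} + v_{9} + v_{10} = v_{1} — sig = (3;(1))
  {3,5,8}:  v_{3} + v_{5} + v_{8} = v_{4} — sig = (3;(1))
  {4,5,8}:  v_{4} + v_{5} + v_{8} = v_{6} — sig = (3;(1))
  {4,6,8}:  v_{4} + v_{6} + v_{8} = v_{0} — sig = (3;(1))
  {4,9,10}:  v_{4} + v_{9} + v_{10} = v_{3} — sig = (3;(1))
  {6,9,10}:  v_{6} + v_{9} + v_{10} = v_{4} — sig = (3;(1))
  {1,3,7}:  v_{1} + v_{3} + v_{7} = v_{9} + v_{10} — sig = (3;(1,1))
  {2,4,7}:  v_{2} + v_{4} + v_{7} = v_{5} + v_{8} — sig = (3;(1,1))
  {0,2,7}:  v_{0} + v_{2} + v_{7} = v_{5} + v_{6} + 2·v_{8} — sig = (3;(1,1,2))
  {0,9,10}:  v_{0} + v_{9} + v_{10} = 2·v_{4} + v_{8} — sig = (3;(1,2))
  {2,6,7}:  v_{2} + v_{6} + v_{7} = 2·v_{5} + 2·v_{8} — sig = (3;(2,2))
  {5,8,9,10}:  v_{5} + v_{8} + v_{9} + v_{10} = 0 — sig = (4;())

Sorted signature multiset PRS(X):
[(2;(1,1)), (2;(1,1)), (2;(1,1,2)), (2;(1,3)), (2;(2)), (2;(2)), (3;()), (3;(1)), (3;(1)), (3;(1)), (3;(1)), (3;(1)), (3;(1)), (3;(1)), (3;(1,1)), (3;(1,1)), (3;(1,1,2)), (3;(1,2)), (3;(2,2)), (4;())]


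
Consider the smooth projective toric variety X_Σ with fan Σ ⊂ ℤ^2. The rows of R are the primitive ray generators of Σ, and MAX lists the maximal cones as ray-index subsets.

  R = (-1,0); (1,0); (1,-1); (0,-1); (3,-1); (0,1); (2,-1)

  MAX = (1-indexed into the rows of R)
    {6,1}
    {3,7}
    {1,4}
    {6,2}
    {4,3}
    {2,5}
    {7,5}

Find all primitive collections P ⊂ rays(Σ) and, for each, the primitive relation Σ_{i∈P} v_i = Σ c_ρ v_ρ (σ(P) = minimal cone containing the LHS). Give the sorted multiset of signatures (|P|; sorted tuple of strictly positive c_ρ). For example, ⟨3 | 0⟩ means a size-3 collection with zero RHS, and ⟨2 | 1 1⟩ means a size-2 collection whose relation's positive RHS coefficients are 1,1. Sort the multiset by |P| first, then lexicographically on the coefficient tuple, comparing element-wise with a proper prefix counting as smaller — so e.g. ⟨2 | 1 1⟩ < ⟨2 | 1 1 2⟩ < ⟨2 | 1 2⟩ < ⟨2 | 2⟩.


14 collections generate NE(X_Σ); each relation:

  P = {1,2}:  v_{1} + v_{2} = 0  ⟹  sig = ⟨2 | 0⟩
  P = {4,6}:  v_{4} + v_{6} = 0  ⟹  sig = ⟨2 | 0⟩
  P = {1,3}:  v_{1} + v_{3} = v_{4}  ⟹  sig = ⟨2 | 1⟩
  P = {1,5}:  v_{1} + v_{5} = v_{7}  ⟹  sig = ⟨2 | 1⟩
  P = {1,7}:  v_{1} + v_{7} = v_{3}  ⟹  sig = ⟨2 | 1⟩
  P = {2,3}:  v_{2} + v_{3} = v_{7}  ⟹  sig = ⟨2 | 1⟩
  P = {2,4}:  v_{2} + v_{4} = v_{3}  ⟹  sig = ⟨2 | 1⟩
  P = {2,7}:  v_{2} + v_{7} = v_{5}  ⟹  sig = ⟨2 | 1⟩
  P = {3,6}:  v_{3} + v_{6} = v_{2}  ⟹  sig = ⟨2 | 1⟩
  P = {4,5}:  v_{4} + v_{5} = v_{3} + v_{7}  ⟹  sig = ⟨2 | 1 1⟩
  P = {3,5}:  v_{3} + v_{5} = 2·v_{7}  ⟹  sig = ⟨2 | 2⟩
  P = {4,7}:  v_{4} + v_{7} = 2·v_{3}  ⟹  sig = ⟨2 | 2⟩
  P = {6,7}:  v_{6} + v_{7} = 2·v_{2}  ⟹  sig = ⟨2 | 2⟩
  P = {5,6}:  v_{5} + v_{6} = 3·v_{2}  ⟹  sig = ⟨2 | 3⟩

so the primitive-relation signature multiset is
    ⟨2 | 0⟩
    ⟨2 | 0⟩
    ⟨2 | 1⟩
    ⟨2 | 1⟩
    ⟨2 | 1⟩
    ⟨2 | 1⟩
    ⟨2 | 1⟩
    ⟨2 | 1⟩
    ⟨2 | 1⟩
    ⟨2 | 1 1⟩
    ⟨2 | 2⟩
    ⟨2 | 2⟩
    ⟨2 | 2⟩
    ⟨2 | 3⟩


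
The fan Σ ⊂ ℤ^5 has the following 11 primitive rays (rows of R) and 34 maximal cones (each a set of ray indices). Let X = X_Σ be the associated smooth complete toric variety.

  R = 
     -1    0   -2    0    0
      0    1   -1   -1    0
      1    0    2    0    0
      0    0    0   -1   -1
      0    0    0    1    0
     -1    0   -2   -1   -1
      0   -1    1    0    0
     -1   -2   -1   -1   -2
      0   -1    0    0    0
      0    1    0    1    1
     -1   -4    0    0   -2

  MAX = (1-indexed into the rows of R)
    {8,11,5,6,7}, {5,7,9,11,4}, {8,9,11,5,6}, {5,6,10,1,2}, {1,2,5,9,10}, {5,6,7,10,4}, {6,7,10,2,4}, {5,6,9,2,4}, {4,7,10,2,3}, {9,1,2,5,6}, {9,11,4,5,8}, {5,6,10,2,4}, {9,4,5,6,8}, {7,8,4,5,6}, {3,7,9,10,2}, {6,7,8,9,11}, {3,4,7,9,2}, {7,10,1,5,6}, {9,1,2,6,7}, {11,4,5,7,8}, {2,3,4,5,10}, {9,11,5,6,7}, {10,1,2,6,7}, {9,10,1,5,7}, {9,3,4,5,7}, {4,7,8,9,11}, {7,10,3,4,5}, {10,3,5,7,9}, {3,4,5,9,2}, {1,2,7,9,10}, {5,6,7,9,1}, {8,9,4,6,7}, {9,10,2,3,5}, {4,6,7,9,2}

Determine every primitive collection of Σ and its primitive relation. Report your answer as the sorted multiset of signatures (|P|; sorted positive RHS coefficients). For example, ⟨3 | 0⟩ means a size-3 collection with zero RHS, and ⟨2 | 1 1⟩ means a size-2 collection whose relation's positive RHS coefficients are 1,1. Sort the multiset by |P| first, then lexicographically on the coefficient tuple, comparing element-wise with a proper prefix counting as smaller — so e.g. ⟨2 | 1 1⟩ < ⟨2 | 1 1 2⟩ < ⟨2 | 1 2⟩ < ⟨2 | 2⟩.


Primitive collections (17):

  • {1,3}:  v_{1} + v_{3} = 0  ⟹  sig = ⟨2 | 0⟩
  • {1,4}:  v_{1} + v_{4} = v_{6}  ⟹  sig = ⟨2 | 1⟩
  • {3,6}:  v_{3} + v_{6} = v_{4}  ⟹  sig = ⟨2 | 1⟩
  • {2,11}:  v_{2} + v_{11} = v_{8} + v_{9}  ⟹  sig = ⟨2 | 1 1⟩
  • {2,8}:  v_{2} + v_{8} = v_{4} + v_{6} + v_{9}  ⟹  sig = ⟨2 | 1 1 1⟩
  • {8,10}:  v_{8} + v_{10} = v_{5} + v_{6} + v_{7}  ⟹  sig = ⟨2 | 1 1 1⟩
  • {1,8}:  v_{1} + v_{8} = v_{5} + 2·v_{6} + v_{7} + v_{9}  ⟹  sig = ⟨2 | 1 1 1 2⟩
  • {3,8}:  v_{3} + v_{8} = 2·v_{4} + v_{5} + v_{7} + v_{9}  ⟹  sig = ⟨2 | 1 1 1 2⟩
  • {10,11}:  v_{10} + v_{11} = 2·v_{5} + v_{6} + 2·v_{7} + v_{9}  ⟹  sig = ⟨2 | 1 1 2 2⟩
  • {1,11}:  v_{1} + v_{11} = 2·v_{5} + 2·v_{6} + 2·v_{7} + 2·v_{9}  ⟹  sig = ⟨2 | 2 2 2 2⟩
  • {3,11}:  v_{3} + v_{11} = 2·v_{4} + 2·v_{5} + 2·v_{7} + 2·v_{9}  ⟹  sig = ⟨2 | 2 2 2 2⟩
  • {2,5,7}:  v_{2} + v_{5} + v_{7} = 0  ⟹  sig = ⟨3 | 0⟩
  • {4,9,10}:  v_{4} + v_{9} + v_{10} = 0  ⟹  sig = ⟨3 | 0⟩
  • {6,9,10}:  v_{6} + v_{9} + v_{10} = v_{1}  ⟹  sig = ⟨3 | 1⟩
  • {4,6,11}:  v_{4} + v_{6} + v_{11} = 2·v_{8}  ⟹  sig = ⟨3 | 2⟩
  • {5,7,8,9}:  v_{5} + v_{7} + v_{8} + v_{9} = v_{11}  ⟹  sig = ⟨4 | 1⟩
  • {4,5,6,7,9}:  v_{4} + v_{5} + v_{6} + v_{7} + v_{9} = v_{8}  ⟹  sig = ⟨5 | 1⟩

Sorted signature multiset PRS(X):
    |P|=2: 11 collections, coeffs (), (1), (1), (1,1), (1,1,1), (1,1,1), (1,1,1,2), (1,1,1,2), (1,1,2,2), (2,2,2,2), (2,2,2,2)
    |P|=3: 4 collections, coeffs (), (), (1), (2)
    |P|=4: 1 collection, coeffs (1)
    |P|=5: 1 collection, coeffs (1)
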